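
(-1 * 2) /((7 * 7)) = -2 /49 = -0.04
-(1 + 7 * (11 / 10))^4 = -5728.98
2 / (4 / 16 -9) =-0.23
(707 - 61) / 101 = 646 / 101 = 6.40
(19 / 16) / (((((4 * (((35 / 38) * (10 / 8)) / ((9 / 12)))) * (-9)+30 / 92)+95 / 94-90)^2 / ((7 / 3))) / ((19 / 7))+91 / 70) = 761440190405 / 2098087201675496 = 0.00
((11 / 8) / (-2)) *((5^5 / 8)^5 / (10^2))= -131130218505859375 / 2097152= -62527760746.89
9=9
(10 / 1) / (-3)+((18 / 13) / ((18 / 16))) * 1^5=-82 / 39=-2.10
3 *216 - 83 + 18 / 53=29963 / 53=565.34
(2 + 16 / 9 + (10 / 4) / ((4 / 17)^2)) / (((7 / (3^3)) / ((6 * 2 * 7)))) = 126837 / 8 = 15854.62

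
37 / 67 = 0.55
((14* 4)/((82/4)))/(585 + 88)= 112/27593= 0.00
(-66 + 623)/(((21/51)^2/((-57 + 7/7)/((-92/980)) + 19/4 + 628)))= 18204919489/4508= 4038358.36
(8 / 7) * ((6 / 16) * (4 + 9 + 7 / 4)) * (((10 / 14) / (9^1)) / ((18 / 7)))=295 / 1512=0.20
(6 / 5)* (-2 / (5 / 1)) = -12 / 25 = -0.48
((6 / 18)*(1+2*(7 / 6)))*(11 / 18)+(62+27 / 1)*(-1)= -7154 / 81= -88.32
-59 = -59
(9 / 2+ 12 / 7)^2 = 7569 / 196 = 38.62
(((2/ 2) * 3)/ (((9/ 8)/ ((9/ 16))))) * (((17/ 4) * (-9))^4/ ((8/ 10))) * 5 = 41098596075/ 2048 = 20067673.86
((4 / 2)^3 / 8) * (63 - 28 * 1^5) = 35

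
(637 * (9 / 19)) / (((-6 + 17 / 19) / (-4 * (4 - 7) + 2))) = -80262 / 97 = -827.44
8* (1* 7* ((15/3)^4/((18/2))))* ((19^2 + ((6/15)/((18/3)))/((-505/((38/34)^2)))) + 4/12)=1107430154600/788103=1405184.54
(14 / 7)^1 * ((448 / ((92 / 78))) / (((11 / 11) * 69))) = 5824 / 529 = 11.01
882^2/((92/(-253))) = -2139291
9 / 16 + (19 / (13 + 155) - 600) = -201373 / 336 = -599.32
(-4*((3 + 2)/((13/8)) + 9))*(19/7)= -11932/91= -131.12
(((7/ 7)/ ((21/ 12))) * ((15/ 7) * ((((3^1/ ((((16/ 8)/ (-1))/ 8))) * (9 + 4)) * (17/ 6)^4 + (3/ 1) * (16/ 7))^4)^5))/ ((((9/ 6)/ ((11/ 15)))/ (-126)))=-4489602072789484238290157670794187780754174261284356791304355860263830212420056429864833473103213615043649544871035439938801542385474637211/ 542366319868013310014242280109305365543198377237685469184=-8277803964453478940044351000000000000000000000000000000000000000000000000000000000.00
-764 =-764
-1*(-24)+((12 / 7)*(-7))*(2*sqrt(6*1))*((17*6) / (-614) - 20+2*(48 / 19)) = 24+2115768*sqrt(6) / 5833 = 912.49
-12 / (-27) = 4 / 9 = 0.44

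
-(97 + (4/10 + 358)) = -455.40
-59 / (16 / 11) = -649 / 16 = -40.56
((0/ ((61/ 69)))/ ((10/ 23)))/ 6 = 0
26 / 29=0.90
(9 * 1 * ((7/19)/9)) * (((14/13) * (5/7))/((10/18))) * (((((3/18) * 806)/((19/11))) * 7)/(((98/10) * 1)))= 10230/361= 28.34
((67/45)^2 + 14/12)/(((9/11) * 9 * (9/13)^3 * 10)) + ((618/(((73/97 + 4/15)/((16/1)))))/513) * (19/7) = 1277748263562781/24826000594500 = 51.47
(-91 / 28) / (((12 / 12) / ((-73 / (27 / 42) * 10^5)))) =332150000 / 9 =36905555.56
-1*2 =-2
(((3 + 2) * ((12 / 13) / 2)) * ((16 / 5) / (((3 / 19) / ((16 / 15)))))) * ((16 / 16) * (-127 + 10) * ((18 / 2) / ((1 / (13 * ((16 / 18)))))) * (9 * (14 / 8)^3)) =-146397888 / 5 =-29279577.60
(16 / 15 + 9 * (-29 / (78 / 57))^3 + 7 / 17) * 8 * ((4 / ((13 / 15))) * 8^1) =-12285136012576 / 485537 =-25302162.37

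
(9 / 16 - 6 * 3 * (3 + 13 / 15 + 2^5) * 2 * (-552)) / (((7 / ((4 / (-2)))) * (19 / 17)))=-51017391 / 280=-182204.97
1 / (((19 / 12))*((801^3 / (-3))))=-4 / 1084947291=-0.00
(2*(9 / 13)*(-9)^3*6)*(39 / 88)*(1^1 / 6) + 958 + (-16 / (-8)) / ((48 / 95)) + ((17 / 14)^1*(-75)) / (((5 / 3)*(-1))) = 1051993 / 1848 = 569.26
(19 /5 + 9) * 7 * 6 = 2688 /5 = 537.60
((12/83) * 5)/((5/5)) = 0.72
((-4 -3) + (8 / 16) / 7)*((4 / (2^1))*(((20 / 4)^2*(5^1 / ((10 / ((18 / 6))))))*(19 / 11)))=-138225 / 154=-897.56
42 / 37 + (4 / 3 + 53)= 6157 / 111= 55.47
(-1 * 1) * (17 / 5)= -17 / 5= -3.40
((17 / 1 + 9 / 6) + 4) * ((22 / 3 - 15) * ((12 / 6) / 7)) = -345 / 7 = -49.29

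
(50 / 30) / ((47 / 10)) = 50 / 141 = 0.35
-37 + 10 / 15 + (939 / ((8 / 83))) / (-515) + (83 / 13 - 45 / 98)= -388348747 / 7873320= -49.32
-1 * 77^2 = -5929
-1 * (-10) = 10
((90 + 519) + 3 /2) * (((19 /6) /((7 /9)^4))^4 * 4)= 3640199619287549399301 /265863444556808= 13691989.98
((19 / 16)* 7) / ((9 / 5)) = 665 / 144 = 4.62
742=742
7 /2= 3.50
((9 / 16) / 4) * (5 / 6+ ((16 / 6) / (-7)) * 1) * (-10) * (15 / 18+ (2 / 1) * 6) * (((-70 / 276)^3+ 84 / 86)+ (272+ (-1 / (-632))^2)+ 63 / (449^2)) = -324458421911075570202755 / 145597036710199025664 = -2228.47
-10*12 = -120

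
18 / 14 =9 / 7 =1.29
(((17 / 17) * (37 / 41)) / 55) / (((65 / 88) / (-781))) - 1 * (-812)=10588724 / 13325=794.65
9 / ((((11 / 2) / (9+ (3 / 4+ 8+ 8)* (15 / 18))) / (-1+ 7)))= 4959 / 22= 225.41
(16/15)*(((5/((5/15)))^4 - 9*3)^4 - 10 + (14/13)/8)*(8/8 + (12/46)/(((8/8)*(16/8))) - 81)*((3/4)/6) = -208701056730314047828401/2990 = -69799684525188644758.66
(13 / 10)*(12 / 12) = 13 / 10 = 1.30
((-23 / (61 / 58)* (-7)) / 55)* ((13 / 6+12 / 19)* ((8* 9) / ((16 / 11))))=4468233 / 11590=385.52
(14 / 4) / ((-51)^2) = 7 / 5202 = 0.00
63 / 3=21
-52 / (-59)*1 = 52 / 59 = 0.88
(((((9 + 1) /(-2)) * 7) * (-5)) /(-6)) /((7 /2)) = -25 /3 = -8.33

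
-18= -18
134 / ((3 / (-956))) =-128104 / 3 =-42701.33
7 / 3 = 2.33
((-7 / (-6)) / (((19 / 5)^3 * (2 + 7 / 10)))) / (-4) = -4375 / 2222316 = -0.00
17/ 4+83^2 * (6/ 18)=27607/ 12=2300.58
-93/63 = -31/21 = -1.48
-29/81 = -0.36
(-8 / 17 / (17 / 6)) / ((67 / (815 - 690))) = -6000 / 19363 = -0.31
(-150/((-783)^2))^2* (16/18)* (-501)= -3340000/125292707307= -0.00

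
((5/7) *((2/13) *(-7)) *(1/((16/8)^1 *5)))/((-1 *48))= 1/624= 0.00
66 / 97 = 0.68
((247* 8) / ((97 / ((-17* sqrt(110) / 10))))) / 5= -16796* sqrt(110) / 2425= -72.64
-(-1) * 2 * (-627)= -1254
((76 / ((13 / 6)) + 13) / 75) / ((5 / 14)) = 70 / 39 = 1.79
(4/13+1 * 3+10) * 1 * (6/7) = 1038/91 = 11.41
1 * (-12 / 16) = -3 / 4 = -0.75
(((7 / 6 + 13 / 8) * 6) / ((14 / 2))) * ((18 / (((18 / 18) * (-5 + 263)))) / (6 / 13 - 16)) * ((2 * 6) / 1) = -7839 / 60802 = -0.13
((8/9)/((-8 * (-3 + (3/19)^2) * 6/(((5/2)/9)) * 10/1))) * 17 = 6137/2087856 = 0.00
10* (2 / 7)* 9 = 180 / 7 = 25.71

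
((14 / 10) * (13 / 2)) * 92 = 4186 / 5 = 837.20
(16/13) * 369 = 5904/13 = 454.15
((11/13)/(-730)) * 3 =-33/9490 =-0.00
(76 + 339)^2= 172225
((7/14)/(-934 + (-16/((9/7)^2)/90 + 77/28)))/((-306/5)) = 2025/230846281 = 0.00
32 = 32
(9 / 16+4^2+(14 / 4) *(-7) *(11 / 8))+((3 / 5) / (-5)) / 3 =-3433 / 200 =-17.16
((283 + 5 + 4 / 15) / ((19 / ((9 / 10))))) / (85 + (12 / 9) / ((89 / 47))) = 1731762 / 10869425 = 0.16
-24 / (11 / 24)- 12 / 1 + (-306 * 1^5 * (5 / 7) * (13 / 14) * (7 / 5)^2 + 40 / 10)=-25199 / 55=-458.16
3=3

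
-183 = -183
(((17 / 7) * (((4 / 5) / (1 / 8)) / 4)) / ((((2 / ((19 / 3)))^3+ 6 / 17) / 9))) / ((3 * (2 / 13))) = 51538526 / 261485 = 197.10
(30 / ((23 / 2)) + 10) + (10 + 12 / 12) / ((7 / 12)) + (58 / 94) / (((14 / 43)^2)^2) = 3587044043 / 41527696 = 86.38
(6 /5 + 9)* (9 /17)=27 /5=5.40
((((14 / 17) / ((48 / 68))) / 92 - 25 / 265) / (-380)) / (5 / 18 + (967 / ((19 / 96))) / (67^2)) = 32172663 / 204541471120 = 0.00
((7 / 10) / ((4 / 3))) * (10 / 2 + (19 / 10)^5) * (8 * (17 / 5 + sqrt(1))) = 687478869 / 1250000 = 549.98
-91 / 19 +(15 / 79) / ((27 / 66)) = -19477 / 4503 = -4.33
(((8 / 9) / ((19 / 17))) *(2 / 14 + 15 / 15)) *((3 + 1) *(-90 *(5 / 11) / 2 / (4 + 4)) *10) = -136000 / 1463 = -92.96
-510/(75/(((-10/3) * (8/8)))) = 68/3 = 22.67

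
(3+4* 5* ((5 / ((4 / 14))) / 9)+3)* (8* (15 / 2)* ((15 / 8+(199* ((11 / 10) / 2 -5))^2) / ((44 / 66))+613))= 95094652513 / 30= 3169821750.43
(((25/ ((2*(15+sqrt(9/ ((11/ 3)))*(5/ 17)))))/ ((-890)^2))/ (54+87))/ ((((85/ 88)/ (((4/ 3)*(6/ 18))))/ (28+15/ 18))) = 355861/ 3591489917700-1903*sqrt(33)/ 3591489917700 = 0.00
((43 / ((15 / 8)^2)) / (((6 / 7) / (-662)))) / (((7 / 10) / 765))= -30971008 / 3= -10323669.33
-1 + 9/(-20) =-29/20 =-1.45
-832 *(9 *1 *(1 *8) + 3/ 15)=-300352/ 5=-60070.40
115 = 115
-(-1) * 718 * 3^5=174474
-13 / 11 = -1.18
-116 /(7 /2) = -232 /7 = -33.14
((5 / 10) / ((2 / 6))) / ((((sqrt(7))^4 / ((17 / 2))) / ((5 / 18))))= 0.07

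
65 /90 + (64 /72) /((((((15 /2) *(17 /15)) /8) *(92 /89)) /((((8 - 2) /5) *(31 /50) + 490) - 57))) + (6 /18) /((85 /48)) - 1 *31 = 320.95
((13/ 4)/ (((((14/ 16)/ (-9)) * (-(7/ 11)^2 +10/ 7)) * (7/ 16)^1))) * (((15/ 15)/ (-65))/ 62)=5808/ 313565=0.02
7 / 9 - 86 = -85.22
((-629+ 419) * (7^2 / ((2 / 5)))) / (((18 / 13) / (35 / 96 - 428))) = 4576383175 / 576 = 7945109.68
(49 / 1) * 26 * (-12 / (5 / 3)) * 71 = -3256344 / 5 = -651268.80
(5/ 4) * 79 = 395/ 4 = 98.75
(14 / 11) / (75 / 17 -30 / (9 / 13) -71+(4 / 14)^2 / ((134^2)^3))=-50636431337034144 / 4373313970349505775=-0.01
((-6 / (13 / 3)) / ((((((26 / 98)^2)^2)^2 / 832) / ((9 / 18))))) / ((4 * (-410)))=2392771001011272 / 167224797805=14308.71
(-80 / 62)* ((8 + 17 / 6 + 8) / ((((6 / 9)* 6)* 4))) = -565 / 372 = -1.52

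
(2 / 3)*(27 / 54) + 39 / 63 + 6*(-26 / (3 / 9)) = -9808 / 21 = -467.05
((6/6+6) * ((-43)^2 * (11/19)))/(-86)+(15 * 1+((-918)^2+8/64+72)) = 128094047/152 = 842723.99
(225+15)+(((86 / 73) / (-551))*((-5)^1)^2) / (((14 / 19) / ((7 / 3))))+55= 1872470 / 6351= 294.83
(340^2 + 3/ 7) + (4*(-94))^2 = 1798835/ 7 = 256976.43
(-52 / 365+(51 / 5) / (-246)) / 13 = -1101 / 77818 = -0.01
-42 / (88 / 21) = -441 / 44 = -10.02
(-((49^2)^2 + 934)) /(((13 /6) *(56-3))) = -34594410 /689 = -50209.59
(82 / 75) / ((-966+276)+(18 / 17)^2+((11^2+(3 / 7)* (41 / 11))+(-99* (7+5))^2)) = 912373 / 1177276371375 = 0.00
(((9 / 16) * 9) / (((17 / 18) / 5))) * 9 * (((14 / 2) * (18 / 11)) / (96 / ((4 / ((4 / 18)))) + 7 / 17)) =6200145 / 12892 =480.93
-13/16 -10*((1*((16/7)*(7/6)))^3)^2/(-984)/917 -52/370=-230985773819/243384931440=-0.95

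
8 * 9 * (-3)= -216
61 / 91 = 0.67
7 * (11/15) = 77/15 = 5.13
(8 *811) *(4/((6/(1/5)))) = 12976/15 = 865.07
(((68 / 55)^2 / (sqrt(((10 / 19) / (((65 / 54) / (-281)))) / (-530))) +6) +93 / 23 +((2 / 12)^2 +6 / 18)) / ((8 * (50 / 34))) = 4913 * sqrt(110357130) / 191255625 +29291 / 33120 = 1.15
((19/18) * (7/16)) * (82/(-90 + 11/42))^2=10955077/28410722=0.39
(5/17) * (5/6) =25/102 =0.25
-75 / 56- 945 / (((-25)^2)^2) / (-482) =-1412104083 / 1054375000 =-1.34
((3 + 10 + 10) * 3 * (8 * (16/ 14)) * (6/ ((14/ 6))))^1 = 79488/ 49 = 1622.20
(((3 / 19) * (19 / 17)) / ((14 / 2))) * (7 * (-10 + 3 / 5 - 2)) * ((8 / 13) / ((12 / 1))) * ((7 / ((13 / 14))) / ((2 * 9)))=-1862 / 43095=-0.04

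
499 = 499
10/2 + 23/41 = 228/41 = 5.56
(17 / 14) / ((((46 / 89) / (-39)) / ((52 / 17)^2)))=-2346396 / 2737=-857.29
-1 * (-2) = 2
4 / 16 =1 / 4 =0.25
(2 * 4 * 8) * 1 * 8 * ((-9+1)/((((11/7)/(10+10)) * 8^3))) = -1120/11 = -101.82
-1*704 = -704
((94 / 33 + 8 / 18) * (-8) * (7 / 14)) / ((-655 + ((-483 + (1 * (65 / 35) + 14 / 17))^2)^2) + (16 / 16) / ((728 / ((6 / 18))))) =-27195608230336 / 109894668924193751020335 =-0.00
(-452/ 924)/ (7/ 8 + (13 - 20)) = 904/ 11319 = 0.08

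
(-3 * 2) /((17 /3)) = -18 /17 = -1.06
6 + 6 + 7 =19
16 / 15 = 1.07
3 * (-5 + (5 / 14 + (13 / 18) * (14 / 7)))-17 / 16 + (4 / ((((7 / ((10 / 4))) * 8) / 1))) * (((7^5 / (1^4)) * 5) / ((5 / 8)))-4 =8062435 / 336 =23995.34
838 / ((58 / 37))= 15503 / 29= 534.59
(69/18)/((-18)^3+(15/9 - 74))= -23/35426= -0.00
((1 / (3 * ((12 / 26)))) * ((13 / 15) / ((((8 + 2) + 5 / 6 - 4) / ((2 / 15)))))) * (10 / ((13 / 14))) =728 / 5535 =0.13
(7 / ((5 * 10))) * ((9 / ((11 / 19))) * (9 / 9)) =1197 / 550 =2.18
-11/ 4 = -2.75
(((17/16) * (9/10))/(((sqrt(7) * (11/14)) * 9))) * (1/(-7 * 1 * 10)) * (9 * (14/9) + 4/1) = -153 * sqrt(7)/30800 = -0.01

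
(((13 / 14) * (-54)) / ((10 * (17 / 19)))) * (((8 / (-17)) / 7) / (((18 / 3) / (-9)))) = -0.57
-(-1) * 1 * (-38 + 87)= 49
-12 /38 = -6 /19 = -0.32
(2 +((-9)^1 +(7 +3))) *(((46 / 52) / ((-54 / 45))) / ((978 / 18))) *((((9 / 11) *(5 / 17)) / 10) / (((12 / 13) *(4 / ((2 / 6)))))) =-345 / 3901568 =-0.00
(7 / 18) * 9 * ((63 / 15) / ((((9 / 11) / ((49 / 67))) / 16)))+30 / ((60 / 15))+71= 580361 / 2010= 288.74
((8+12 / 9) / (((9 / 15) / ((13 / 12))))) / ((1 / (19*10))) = 86450 / 27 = 3201.85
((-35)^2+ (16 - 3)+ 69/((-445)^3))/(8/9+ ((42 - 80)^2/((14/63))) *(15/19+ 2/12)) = 981845574129/4928173915625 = 0.20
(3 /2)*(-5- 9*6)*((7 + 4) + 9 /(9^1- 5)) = -9381 /8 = -1172.62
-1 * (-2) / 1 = 2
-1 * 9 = -9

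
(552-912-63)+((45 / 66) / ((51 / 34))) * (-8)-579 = -11062 / 11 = -1005.64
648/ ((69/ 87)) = 18792/ 23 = 817.04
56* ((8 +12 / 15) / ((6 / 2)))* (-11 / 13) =-27104 / 195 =-138.99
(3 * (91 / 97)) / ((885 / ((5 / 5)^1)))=91 / 28615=0.00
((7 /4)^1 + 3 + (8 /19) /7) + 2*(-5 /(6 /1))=5017 /1596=3.14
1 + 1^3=2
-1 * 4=-4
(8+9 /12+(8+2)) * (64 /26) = 600 /13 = 46.15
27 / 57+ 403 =7666 / 19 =403.47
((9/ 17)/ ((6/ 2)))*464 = 1392/ 17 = 81.88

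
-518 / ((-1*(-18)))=-259 / 9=-28.78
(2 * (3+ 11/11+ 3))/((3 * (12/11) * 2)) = 77/36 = 2.14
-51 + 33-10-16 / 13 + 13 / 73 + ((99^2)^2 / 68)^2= 1995555134979.43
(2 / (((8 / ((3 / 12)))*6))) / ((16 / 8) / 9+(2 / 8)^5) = 96 / 2057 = 0.05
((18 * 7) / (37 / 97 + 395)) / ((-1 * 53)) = -2037 / 338776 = -0.01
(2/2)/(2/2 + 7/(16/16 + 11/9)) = 20/83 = 0.24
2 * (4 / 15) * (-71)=-568 / 15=-37.87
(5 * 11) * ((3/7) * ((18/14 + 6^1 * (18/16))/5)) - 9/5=35361/980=36.08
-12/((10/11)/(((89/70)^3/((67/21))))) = -69791931/8207500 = -8.50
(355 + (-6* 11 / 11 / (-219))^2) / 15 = 1891799 / 79935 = 23.67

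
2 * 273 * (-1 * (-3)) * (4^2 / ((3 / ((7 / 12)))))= 5096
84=84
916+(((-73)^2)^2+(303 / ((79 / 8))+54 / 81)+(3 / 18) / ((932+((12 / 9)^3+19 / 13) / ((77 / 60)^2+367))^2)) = 31324292772030725345700770658511 / 1102999578218502620696736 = 28399188.35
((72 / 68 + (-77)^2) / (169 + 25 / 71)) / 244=7157581 / 49875552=0.14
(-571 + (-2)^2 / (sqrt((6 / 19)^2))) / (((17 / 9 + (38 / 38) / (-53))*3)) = -88775 / 892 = -99.52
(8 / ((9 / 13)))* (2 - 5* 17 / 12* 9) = -6422 / 9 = -713.56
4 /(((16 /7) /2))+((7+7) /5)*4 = 147 /10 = 14.70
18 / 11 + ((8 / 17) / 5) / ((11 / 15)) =30 / 17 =1.76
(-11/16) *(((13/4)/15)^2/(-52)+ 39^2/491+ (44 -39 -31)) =1781278213/113126400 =15.75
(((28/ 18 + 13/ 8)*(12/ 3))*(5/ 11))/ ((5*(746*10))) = 229/ 1477080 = 0.00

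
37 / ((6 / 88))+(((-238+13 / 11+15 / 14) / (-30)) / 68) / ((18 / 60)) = 51181553 / 94248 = 543.05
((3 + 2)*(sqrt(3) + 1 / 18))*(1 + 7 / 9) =40 / 81 + 80*sqrt(3) / 9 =15.89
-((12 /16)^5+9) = -9459 /1024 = -9.24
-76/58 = -38/29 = -1.31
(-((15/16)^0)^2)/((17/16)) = -16/17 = -0.94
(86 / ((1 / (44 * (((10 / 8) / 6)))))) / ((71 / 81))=63855 / 71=899.37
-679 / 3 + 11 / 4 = -2683 / 12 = -223.58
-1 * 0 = 0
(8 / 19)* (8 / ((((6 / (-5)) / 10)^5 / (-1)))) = 625000000 / 4617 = 135369.29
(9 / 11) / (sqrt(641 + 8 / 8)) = 3*sqrt(642) / 2354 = 0.03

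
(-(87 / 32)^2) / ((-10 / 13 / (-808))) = -9938097 / 1280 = -7764.14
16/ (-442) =-8/ 221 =-0.04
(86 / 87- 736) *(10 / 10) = -63946 / 87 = -735.01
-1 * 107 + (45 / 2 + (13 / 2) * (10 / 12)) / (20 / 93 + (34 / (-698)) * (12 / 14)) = 8518483 / 157496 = 54.09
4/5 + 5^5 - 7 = 15594/5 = 3118.80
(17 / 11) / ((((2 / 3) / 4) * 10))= 51 / 55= 0.93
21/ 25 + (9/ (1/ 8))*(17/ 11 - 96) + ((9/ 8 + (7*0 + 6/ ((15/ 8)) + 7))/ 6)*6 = -14934837/ 2200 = -6788.56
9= 9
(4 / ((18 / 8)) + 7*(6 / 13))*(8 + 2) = 5860 / 117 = 50.09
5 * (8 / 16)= 2.50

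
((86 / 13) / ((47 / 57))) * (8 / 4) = 9804 / 611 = 16.05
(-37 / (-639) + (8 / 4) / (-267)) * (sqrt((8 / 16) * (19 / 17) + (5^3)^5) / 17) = 2867 * sqrt(35278320313146) / 32871438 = 518.04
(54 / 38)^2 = 729 / 361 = 2.02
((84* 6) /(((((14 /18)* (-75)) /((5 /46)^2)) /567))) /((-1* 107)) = 0.54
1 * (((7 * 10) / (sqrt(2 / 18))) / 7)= 30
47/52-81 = -4165/52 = -80.10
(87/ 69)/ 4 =29/ 92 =0.32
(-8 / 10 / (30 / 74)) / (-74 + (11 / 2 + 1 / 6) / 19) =2812 / 105025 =0.03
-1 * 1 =-1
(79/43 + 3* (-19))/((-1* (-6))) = -1186/129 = -9.19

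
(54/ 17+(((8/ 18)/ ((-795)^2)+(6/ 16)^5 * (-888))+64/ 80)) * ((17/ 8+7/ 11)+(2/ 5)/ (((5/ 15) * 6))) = -1346355704376811/ 174276292608000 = -7.73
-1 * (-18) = 18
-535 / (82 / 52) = -13910 / 41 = -339.27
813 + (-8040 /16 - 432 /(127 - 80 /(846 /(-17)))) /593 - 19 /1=51173512807 /64519586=793.15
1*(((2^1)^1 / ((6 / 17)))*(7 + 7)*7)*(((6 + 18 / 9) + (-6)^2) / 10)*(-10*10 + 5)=-696388 / 3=-232129.33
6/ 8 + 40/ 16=13/ 4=3.25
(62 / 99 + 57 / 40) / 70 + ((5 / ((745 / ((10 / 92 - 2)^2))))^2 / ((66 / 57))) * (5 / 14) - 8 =-7843784102958979 / 984099606494400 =-7.97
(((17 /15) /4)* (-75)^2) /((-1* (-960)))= 425 /256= 1.66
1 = 1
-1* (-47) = 47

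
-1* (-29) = 29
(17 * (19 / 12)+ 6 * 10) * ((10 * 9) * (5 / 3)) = 26075 / 2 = 13037.50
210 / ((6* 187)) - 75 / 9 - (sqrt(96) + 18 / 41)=-4* sqrt(6) - 197468 / 23001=-18.38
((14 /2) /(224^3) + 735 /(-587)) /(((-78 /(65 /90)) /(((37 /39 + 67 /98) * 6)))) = 7362886802987 /64840641675264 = 0.11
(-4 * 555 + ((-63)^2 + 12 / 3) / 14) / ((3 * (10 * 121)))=-27107 / 50820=-0.53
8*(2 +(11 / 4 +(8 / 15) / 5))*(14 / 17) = 40796 / 1275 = 32.00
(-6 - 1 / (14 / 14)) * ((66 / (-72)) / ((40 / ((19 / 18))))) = 1463 / 8640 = 0.17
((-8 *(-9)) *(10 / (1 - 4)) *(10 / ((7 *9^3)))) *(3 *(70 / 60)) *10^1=-16.46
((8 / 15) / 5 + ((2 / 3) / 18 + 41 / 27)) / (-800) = -187 / 90000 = -0.00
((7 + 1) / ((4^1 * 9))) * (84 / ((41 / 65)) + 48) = 40.26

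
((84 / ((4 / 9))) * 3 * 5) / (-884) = -2835 / 884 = -3.21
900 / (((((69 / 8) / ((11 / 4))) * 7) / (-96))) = -633600 / 161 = -3935.40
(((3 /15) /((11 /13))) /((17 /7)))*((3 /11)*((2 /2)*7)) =1911 /10285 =0.19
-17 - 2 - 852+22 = -849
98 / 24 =49 / 12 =4.08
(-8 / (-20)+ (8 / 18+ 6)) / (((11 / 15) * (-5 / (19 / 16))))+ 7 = 4.78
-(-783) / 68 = 783 / 68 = 11.51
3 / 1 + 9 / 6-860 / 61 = -1171 / 122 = -9.60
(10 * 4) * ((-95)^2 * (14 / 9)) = 5054000 / 9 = 561555.56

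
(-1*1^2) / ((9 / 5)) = -5 / 9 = -0.56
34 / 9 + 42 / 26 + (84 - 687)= -69920 / 117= -597.61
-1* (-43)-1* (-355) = 398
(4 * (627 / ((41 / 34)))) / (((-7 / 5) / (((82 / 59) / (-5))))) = 170544 / 413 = 412.94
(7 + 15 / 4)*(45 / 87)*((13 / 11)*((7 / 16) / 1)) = 58695 / 20416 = 2.87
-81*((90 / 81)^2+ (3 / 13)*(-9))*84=74508 / 13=5731.38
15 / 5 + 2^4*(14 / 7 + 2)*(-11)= -701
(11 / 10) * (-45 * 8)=-396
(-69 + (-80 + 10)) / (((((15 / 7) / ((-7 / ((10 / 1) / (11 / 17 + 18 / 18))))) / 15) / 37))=3528098 / 85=41507.04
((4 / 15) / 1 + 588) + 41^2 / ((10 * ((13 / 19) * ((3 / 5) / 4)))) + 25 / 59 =25616893 / 11505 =2226.59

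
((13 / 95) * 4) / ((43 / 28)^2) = 40768 / 175655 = 0.23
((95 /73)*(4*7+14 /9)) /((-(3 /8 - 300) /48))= 3234560 /524943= 6.16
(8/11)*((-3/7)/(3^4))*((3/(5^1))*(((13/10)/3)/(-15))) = 52/779625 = 0.00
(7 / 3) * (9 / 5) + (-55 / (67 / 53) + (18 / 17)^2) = -3697012 / 96815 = -38.19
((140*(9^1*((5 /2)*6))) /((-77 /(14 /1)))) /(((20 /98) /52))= -9631440 /11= -875585.45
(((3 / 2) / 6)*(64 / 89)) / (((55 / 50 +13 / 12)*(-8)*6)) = -20 / 11659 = -0.00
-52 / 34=-26 / 17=-1.53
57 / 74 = 0.77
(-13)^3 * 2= -4394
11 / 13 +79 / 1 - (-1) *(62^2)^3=738403063630 / 13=56800235663.85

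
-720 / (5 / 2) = -288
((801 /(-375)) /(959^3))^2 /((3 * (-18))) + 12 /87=291704353510461840145291 /2114856562950848342718750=0.14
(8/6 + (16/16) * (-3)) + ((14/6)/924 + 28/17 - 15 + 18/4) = -70801/6732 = -10.52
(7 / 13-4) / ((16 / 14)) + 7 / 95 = -29197 / 9880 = -2.96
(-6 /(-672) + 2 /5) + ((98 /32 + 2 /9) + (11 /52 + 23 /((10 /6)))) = 290011 /16380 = 17.71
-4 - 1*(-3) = -1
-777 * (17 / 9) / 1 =-4403 / 3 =-1467.67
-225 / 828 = -25 / 92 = -0.27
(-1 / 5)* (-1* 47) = 47 / 5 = 9.40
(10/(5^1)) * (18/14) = 18/7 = 2.57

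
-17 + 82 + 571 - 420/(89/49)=36024/89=404.76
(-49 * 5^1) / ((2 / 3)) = -735 / 2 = -367.50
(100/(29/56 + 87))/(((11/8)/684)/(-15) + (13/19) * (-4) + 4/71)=-0.43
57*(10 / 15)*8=304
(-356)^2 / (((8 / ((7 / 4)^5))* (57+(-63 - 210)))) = -133128247 / 110592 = -1203.78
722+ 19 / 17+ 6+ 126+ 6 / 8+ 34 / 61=3552451 / 4148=856.43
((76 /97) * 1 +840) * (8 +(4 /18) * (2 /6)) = 17779208 /2619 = 6788.55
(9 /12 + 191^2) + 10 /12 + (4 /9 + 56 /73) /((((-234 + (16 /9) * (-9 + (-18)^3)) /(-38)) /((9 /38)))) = 169668971363 /4650684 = 36482.58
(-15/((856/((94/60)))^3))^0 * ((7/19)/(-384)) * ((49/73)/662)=-343/352586496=-0.00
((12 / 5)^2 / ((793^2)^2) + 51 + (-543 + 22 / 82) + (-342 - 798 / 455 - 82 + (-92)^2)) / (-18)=-3058884102751461389 / 7296072145578450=-419.25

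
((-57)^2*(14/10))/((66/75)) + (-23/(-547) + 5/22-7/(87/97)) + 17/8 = 21623675207/4187832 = 5163.45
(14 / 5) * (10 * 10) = 280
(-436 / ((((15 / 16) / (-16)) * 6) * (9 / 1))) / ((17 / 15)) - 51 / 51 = 55349 / 459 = 120.59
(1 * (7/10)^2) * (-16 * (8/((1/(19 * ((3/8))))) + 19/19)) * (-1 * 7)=79576/25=3183.04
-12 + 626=614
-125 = -125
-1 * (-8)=8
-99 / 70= -1.41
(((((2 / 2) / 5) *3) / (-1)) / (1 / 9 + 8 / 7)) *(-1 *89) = 16821 / 395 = 42.58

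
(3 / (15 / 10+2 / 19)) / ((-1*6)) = -19 / 61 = -0.31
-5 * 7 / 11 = -35 / 11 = -3.18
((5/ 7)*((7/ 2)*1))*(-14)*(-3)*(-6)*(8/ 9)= -560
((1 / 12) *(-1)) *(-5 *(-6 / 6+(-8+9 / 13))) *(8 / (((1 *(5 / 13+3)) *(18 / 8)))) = -40 / 11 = -3.64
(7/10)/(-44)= -0.02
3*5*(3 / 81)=5 / 9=0.56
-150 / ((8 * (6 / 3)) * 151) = -75 / 1208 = -0.06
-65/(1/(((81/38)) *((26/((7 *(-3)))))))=22815/133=171.54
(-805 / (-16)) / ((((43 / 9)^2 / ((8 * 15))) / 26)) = 12714975 / 1849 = 6876.68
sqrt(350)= 5 * sqrt(14)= 18.71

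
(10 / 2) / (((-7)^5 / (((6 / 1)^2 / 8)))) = -45 / 33614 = -0.00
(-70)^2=4900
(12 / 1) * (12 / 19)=144 / 19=7.58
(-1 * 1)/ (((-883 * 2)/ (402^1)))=201/ 883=0.23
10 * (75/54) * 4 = 500/9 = 55.56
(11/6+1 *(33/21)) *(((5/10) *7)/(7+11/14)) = 1001/654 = 1.53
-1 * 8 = -8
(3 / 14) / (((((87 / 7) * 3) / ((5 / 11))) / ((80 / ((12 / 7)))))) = 350 / 2871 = 0.12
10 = 10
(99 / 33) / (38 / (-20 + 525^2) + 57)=826815 / 15709523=0.05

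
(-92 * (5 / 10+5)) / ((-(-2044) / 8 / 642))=-649704 / 511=-1271.44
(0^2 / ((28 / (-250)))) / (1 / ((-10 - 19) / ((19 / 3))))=0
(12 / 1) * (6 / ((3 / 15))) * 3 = 1080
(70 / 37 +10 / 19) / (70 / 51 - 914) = -21675 / 8180108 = -0.00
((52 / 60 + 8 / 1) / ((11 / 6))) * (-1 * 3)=-798 / 55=-14.51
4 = 4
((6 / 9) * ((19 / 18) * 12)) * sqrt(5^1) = 18.88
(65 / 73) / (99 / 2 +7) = 130 / 8249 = 0.02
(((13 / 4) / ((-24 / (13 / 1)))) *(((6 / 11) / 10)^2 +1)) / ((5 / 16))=-5.65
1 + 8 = 9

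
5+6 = 11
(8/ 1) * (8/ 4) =16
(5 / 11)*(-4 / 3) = -20 / 33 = -0.61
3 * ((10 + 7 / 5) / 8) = 171 / 40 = 4.28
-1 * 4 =-4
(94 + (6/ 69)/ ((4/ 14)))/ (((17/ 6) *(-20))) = -6507/ 3910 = -1.66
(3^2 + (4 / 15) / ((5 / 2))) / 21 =683 / 1575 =0.43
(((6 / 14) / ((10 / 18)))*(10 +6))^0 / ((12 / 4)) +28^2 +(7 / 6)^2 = 28285 / 36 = 785.69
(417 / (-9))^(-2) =9 / 19321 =0.00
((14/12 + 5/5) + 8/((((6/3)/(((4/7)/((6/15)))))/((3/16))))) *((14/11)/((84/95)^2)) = 5.27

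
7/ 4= 1.75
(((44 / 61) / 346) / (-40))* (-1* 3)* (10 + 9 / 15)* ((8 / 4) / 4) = 0.00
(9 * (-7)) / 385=-9 / 55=-0.16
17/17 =1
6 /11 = 0.55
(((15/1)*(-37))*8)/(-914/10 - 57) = 11100/371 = 29.92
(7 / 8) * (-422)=-1477 / 4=-369.25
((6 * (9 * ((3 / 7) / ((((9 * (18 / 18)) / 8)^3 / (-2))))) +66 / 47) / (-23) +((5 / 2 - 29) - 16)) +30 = -11.15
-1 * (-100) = 100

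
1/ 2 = 0.50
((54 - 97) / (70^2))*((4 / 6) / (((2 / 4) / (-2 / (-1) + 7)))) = -0.11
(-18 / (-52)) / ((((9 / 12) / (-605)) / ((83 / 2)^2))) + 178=-12498907 / 26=-480727.19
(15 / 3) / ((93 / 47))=235 / 93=2.53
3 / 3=1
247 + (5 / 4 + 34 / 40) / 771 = 634797 / 2570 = 247.00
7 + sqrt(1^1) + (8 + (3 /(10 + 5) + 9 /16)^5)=53273396301 /3276800000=16.26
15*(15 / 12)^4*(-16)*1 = -9375 / 16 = -585.94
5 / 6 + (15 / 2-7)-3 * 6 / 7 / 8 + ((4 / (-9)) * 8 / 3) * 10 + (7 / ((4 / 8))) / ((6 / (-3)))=-13487 / 756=-17.84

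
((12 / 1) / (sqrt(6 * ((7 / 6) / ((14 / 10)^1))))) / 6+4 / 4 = 1.89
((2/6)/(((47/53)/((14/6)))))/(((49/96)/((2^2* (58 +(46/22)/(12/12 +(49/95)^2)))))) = 410.01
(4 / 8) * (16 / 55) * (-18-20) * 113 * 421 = -14462192 / 55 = -262948.95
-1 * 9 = -9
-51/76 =-0.67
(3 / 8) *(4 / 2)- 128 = -509 / 4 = -127.25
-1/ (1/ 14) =-14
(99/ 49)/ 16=99/ 784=0.13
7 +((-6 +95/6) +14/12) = 18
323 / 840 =0.38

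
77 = 77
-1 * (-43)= 43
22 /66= 1 /3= 0.33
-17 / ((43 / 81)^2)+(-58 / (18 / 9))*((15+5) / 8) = -491179 / 3698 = -132.82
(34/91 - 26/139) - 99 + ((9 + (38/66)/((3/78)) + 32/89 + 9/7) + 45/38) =-101662828273/1411704294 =-72.01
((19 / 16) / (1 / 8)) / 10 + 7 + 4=239 / 20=11.95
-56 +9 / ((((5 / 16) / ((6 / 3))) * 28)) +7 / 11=-20523 / 385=-53.31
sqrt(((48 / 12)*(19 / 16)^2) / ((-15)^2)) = 19 / 120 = 0.16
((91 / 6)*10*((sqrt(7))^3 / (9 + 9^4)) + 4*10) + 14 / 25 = 637*sqrt(7) / 3942 + 1014 / 25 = 40.99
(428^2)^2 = 33556377856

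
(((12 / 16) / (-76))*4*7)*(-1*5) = 105 / 76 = 1.38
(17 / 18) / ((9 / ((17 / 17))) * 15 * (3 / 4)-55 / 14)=238 / 24525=0.01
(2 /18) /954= 1 /8586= 0.00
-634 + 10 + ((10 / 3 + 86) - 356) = -2672 / 3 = -890.67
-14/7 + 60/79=-98/79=-1.24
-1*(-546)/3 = 182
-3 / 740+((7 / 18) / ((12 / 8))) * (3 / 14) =343 / 6660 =0.05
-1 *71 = -71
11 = 11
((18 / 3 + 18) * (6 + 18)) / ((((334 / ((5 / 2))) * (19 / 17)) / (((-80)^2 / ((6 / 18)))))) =235008000 / 3173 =74064.92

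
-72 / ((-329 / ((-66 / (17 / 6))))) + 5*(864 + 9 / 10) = 48316833 / 11186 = 4319.40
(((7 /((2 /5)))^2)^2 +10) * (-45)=-67535325 /16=-4220957.81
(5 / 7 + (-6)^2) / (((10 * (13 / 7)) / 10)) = 257 / 13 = 19.77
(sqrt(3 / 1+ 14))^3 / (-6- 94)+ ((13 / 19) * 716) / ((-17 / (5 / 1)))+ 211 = 21613 / 323- 17 * sqrt(17) / 100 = 66.21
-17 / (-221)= 1 / 13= 0.08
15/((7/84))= 180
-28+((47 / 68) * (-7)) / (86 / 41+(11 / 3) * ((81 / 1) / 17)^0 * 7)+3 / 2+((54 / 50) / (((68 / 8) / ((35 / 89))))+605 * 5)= 61969169763 / 20667580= 2998.38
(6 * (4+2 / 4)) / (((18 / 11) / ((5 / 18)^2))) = 275 / 216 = 1.27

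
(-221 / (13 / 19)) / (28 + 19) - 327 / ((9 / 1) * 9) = -13844 / 1269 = -10.91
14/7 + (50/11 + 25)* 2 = 672/11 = 61.09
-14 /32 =-7 /16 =-0.44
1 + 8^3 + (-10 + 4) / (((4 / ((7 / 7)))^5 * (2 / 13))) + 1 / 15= 7880119 / 15360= 513.03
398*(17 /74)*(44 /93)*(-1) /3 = -148852 /10323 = -14.42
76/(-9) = -8.44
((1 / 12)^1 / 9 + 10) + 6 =1729 / 108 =16.01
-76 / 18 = -38 / 9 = -4.22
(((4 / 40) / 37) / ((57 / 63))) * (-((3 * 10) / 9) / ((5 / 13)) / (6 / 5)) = -91 / 4218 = -0.02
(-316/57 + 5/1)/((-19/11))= 341/1083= 0.31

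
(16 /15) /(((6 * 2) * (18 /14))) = 28 /405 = 0.07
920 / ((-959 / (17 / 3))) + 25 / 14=-21005 / 5754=-3.65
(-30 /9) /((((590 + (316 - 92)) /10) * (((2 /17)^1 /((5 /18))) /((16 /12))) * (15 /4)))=-0.03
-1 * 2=-2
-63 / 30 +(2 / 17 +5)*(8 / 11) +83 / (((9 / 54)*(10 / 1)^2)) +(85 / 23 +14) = 2612597 / 107525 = 24.30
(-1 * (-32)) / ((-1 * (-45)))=32 / 45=0.71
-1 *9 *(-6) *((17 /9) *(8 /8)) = 102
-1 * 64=-64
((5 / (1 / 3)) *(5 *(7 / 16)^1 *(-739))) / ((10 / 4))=-77595 / 8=-9699.38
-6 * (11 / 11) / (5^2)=-6 / 25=-0.24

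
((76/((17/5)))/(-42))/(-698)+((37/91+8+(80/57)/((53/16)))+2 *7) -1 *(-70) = 151411813022/1631046963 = 92.83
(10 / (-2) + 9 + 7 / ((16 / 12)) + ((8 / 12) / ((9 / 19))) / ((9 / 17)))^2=133980625 / 944784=141.81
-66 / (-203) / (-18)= -11 / 609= -0.02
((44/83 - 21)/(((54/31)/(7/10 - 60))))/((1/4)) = 31232717/11205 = 2787.39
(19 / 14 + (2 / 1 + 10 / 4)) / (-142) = -41 / 994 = -0.04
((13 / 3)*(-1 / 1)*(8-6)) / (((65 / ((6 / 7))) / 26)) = -104 / 35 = -2.97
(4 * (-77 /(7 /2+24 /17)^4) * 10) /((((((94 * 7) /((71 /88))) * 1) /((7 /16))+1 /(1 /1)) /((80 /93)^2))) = -1870271721472000 /890830759044307167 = -0.00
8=8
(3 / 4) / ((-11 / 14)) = -21 / 22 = -0.95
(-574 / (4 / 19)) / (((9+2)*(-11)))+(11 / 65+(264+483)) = 12107417 / 15730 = 769.70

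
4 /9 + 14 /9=2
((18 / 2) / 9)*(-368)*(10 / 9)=-3680 / 9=-408.89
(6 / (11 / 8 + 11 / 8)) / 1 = 24 / 11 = 2.18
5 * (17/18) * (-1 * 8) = -340/9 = -37.78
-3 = -3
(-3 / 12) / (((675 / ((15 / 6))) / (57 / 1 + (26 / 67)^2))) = -256549 / 4848120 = -0.05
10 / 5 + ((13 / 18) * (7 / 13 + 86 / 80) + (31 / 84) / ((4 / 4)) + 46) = 249653 / 5040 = 49.53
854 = 854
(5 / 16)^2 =25 / 256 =0.10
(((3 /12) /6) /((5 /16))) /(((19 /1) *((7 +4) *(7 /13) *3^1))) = 26 /65835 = 0.00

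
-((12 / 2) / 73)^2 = -36 / 5329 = -0.01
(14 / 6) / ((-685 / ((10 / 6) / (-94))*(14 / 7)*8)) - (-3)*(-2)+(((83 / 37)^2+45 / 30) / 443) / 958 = -3232238981839325 / 538708217825376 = -6.00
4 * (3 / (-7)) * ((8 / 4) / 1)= -24 / 7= -3.43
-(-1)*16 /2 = 8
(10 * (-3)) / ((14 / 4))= -60 / 7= -8.57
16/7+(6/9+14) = 356/21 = 16.95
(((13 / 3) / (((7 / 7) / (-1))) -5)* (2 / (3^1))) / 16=-7 / 18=-0.39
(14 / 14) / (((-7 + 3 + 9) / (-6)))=-6 / 5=-1.20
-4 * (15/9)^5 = -12500/243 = -51.44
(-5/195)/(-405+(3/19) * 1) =19/299988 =0.00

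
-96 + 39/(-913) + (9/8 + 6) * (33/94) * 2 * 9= -17514135/343288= -51.02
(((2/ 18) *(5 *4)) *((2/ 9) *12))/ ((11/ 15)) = 800/ 99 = 8.08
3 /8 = 0.38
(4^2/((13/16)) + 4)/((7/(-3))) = -132/13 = -10.15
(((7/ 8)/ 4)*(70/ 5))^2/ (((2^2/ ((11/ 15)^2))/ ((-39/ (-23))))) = 3776773/ 1766400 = 2.14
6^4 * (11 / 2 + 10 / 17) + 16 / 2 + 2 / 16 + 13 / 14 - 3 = 7517379 / 952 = 7896.41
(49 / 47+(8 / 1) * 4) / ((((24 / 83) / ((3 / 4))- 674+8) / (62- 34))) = -1804586 / 1298281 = -1.39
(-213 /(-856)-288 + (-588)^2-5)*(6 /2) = 887118807 /856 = 1036353.75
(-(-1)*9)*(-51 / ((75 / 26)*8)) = -1989 / 100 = -19.89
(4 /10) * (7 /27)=14 /135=0.10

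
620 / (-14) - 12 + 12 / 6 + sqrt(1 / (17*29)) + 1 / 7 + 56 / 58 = -10795 / 203 + sqrt(493) / 493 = -53.13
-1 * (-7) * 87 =609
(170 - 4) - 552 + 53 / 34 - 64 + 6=-15043 / 34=-442.44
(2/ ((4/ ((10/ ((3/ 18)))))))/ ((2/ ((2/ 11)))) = 30/ 11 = 2.73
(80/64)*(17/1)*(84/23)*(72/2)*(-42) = -2698920/23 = -117344.35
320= 320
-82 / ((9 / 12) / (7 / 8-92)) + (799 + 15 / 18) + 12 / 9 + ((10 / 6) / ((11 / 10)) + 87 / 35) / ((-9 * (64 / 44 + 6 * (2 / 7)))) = 354567029 / 32940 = 10764.03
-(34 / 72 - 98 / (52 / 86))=75631 / 468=161.60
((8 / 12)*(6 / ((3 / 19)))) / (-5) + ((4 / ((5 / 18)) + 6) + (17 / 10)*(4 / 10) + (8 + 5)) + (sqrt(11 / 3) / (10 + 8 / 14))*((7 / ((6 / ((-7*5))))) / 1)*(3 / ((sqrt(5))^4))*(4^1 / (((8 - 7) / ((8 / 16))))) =2176 / 75 - 343*sqrt(33) / 1110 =27.24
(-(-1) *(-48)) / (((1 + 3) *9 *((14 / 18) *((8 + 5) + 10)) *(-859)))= 12 / 138299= 0.00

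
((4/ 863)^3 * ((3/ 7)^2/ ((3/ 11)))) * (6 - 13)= -2112/ 4499149529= -0.00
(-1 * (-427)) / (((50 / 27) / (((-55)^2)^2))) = 4219902225 / 2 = 2109951112.50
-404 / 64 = -6.31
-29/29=-1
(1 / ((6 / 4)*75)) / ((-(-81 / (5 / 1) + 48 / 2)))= -2 / 1755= -0.00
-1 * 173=-173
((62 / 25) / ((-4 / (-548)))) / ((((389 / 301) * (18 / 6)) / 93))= 79257514 / 9725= 8149.87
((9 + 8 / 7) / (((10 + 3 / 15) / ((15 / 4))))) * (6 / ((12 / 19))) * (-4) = -33725 / 238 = -141.70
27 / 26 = 1.04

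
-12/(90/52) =-104/15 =-6.93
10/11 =0.91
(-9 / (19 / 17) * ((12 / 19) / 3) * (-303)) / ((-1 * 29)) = -185436 / 10469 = -17.71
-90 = -90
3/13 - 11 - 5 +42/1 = 341/13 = 26.23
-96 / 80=-6 / 5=-1.20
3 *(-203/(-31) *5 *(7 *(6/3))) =42630/31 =1375.16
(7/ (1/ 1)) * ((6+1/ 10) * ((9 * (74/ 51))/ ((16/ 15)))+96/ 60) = 726187/ 1360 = 533.96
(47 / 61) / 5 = 47 / 305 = 0.15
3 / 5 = 0.60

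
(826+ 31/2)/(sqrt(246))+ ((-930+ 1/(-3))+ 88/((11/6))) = -2647/3+ 561 * sqrt(246)/164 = -828.68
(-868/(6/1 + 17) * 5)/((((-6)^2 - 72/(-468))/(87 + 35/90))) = -4437433/9729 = -456.10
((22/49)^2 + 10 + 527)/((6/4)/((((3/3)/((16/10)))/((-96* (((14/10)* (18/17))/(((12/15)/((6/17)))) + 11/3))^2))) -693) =538635698705/413313317379543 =0.00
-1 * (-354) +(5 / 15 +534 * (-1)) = -539 / 3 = -179.67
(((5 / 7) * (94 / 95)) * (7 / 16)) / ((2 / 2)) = 0.31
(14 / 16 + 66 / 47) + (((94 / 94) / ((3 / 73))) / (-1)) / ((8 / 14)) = -45463 / 1128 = -40.30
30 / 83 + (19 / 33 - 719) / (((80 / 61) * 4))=-29929201 / 219120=-136.59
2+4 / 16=9 / 4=2.25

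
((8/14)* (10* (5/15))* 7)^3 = 64000/27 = 2370.37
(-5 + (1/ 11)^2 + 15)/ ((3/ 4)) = 4844/ 363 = 13.34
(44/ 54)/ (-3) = -22/ 81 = -0.27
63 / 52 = 1.21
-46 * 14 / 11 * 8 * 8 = -3746.91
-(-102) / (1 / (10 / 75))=68 / 5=13.60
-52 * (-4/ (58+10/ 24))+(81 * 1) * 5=286401/ 701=408.56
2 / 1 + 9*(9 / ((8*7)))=193 / 56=3.45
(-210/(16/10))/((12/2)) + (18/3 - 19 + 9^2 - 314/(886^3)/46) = 46.12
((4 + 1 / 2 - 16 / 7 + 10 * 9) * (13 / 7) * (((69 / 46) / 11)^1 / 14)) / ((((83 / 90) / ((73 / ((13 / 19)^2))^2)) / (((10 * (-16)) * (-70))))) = 48415021175826000 / 98287189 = 492587301.24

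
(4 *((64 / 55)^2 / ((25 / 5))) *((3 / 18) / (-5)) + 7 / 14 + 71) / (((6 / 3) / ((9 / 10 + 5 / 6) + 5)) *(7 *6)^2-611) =-3275100841 / 3988916250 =-0.82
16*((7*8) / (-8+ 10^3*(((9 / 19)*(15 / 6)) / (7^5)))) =-71530592 / 633041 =-113.00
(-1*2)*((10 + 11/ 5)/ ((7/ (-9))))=1098/ 35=31.37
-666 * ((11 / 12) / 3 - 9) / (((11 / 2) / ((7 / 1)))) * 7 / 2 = 567469 / 22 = 25794.05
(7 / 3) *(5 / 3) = 35 / 9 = 3.89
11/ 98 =0.11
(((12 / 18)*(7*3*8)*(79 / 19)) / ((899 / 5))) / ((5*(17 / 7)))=61936 / 290377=0.21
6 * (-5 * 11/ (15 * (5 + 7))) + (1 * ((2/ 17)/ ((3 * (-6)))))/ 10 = -1403/ 765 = -1.83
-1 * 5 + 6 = 1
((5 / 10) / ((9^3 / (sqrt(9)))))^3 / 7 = 0.00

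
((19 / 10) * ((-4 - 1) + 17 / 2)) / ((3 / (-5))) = -133 / 12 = -11.08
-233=-233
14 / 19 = 0.74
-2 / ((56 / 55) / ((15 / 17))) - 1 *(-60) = 27735 / 476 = 58.27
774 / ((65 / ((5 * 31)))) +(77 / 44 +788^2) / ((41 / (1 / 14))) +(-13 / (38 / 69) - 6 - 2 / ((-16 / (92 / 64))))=2898.05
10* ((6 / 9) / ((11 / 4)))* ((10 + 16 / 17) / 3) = 4960 / 561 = 8.84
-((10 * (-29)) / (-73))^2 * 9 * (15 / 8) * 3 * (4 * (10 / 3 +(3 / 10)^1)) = -61876575 / 5329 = -11611.29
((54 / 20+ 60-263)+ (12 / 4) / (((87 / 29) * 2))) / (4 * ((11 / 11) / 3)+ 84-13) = -2997 / 1085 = -2.76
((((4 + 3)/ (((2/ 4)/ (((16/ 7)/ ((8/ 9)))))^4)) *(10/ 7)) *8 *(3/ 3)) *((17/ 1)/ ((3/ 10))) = 7614259200/ 2401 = 3171286.63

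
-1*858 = -858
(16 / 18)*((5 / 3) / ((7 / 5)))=200 / 189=1.06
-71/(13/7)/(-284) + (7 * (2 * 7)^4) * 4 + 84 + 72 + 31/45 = 2517383287/2340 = 1075804.82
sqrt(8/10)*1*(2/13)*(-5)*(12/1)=-48*sqrt(5)/13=-8.26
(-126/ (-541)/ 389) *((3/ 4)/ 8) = 189/ 3367184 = 0.00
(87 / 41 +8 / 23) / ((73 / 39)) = 90831 / 68839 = 1.32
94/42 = 2.24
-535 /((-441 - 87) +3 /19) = 10165 /10029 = 1.01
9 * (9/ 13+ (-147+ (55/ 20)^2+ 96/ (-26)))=-20511/ 16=-1281.94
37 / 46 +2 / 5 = 1.20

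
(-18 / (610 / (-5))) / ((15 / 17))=51 / 305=0.17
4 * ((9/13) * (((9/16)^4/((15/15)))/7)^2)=387420489/683973541888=0.00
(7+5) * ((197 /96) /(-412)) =-197 /3296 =-0.06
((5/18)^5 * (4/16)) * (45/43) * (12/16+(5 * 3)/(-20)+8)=15625/4513968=0.00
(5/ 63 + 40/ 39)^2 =819025/ 670761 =1.22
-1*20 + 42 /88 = -859 /44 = -19.52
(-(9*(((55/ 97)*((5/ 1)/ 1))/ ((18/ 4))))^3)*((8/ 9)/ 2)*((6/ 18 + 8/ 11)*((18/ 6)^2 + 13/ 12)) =-64054375000/ 73926513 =-866.46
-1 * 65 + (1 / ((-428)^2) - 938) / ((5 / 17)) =-2980586847 / 915920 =-3254.20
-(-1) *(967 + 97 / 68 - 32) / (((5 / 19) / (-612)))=-10888767 / 5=-2177753.40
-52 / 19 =-2.74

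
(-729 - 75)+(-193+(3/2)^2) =-3979/4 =-994.75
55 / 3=18.33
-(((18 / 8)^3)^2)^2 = -282429536481 / 16777216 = -16834.11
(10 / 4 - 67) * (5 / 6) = -215 / 4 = -53.75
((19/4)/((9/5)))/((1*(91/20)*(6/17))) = 8075/4914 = 1.64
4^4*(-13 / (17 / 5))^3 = -70304000 / 4913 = -14309.79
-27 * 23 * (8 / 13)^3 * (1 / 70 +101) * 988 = -85433066496 / 5915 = -14443460.10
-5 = -5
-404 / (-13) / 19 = 404 / 247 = 1.64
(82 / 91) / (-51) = -82 / 4641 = -0.02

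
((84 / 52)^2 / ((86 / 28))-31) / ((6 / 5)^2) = -5477575 / 261612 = -20.94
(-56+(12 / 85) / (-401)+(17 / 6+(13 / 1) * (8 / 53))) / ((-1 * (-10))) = -555009871 / 108390300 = -5.12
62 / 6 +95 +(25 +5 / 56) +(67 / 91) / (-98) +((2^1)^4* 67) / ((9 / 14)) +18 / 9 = 577876981 / 321048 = 1799.97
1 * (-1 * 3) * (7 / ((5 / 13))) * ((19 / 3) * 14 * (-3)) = 14523.60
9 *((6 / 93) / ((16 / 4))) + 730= 45269 / 62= 730.15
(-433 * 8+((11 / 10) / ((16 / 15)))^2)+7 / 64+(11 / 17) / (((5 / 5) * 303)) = -18265099921 / 5274624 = -3462.83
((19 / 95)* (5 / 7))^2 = 1 / 49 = 0.02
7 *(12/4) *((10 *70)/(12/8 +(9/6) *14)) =1960/3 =653.33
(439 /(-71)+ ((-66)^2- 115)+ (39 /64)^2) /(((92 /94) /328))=2373409789281 /1672192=1419340.48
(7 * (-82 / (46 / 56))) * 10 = -160720 / 23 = -6987.83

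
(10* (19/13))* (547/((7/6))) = 623580/91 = 6852.53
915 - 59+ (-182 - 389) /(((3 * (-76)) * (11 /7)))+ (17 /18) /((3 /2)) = 19371817 /22572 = 858.22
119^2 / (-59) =-14161 / 59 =-240.02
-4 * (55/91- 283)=102792/91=1129.58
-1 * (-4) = 4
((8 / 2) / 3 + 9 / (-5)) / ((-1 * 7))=1 / 15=0.07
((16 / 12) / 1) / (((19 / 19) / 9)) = 12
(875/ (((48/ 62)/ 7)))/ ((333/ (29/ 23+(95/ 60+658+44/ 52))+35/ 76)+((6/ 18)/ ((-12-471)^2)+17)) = 105164530712836875/ 238786942255894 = 440.41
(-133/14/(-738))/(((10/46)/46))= 10051/3690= 2.72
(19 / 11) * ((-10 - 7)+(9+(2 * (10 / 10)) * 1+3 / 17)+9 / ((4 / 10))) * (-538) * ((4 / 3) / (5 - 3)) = -1931958 / 187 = -10331.33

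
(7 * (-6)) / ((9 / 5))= -23.33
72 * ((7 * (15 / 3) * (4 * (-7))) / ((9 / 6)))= -47040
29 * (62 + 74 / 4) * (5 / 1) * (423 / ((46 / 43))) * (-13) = -240003855 / 4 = -60000963.75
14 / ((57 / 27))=126 / 19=6.63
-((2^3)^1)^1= -8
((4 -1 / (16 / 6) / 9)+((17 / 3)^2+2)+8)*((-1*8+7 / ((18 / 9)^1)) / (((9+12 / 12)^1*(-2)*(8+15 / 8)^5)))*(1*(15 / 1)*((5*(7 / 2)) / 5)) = 17832192 / 3077056399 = 0.01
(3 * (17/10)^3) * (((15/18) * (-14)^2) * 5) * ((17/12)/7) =584647/240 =2436.03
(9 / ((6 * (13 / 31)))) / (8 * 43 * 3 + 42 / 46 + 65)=2139 / 656552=0.00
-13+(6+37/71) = -460/71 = -6.48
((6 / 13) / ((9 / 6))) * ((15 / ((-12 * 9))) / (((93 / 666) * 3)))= -370 / 3627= -0.10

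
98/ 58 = 49/ 29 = 1.69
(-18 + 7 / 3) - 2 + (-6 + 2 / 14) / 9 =-1154 / 63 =-18.32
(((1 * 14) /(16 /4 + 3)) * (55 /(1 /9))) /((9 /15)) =1650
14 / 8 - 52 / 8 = -19 / 4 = -4.75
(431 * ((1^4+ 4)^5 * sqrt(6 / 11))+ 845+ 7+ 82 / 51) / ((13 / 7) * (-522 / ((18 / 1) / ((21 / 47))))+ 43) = 1023049 / 22695+ 12660625 * sqrt(66) / 1958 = 52575.93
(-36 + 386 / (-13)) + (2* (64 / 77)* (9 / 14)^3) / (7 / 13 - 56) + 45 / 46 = -737009843305 / 11387313938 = -64.72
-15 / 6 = -5 / 2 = -2.50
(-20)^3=-8000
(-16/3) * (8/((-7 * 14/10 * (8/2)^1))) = 160/147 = 1.09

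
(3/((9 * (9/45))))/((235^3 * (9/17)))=17/70080525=0.00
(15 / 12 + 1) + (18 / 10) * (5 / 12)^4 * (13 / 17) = 2.29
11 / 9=1.22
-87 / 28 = -3.11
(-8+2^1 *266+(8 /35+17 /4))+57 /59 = 4373213 /8260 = 529.44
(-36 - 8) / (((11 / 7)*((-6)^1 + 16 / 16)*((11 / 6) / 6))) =1008 / 55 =18.33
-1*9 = -9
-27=-27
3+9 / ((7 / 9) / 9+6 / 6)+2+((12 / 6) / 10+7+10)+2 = 14293 / 440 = 32.48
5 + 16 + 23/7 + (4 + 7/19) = 3811/133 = 28.65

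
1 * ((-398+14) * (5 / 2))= -960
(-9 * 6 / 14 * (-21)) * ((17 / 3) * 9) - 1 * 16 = 4115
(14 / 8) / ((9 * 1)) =0.19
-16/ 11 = -1.45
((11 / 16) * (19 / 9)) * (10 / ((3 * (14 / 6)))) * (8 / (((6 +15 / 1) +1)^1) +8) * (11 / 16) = 24035 / 2016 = 11.92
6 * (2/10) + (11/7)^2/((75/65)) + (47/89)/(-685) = 29926906/8961855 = 3.34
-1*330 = -330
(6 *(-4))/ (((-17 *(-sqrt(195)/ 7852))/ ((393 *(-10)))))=3797952 *sqrt(195)/ 17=3119736.08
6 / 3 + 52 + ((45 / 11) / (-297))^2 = 7115551 / 131769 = 54.00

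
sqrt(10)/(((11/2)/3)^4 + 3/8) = 1296 *sqrt(10)/15127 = 0.27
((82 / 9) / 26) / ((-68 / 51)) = -41 / 156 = -0.26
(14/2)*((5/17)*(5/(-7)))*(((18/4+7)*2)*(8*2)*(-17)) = 9200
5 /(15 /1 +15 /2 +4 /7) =70 /323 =0.22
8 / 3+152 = 464 / 3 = 154.67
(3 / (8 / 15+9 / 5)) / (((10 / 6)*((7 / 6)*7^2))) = 162 / 12005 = 0.01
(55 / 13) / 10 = 11 / 26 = 0.42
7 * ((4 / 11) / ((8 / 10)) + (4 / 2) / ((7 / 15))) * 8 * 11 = 2920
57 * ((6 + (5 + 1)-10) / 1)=114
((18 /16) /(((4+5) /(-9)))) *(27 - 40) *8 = 117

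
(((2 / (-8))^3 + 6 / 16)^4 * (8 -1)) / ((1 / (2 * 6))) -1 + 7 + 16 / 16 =35236789 / 4194304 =8.40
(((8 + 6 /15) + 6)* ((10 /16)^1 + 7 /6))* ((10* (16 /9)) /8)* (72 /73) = 56.55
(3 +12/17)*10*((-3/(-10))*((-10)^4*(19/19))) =1890000/17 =111176.47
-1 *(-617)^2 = -380689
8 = 8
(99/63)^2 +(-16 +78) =3159/49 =64.47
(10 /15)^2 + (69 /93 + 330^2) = 30383431 /279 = 108901.19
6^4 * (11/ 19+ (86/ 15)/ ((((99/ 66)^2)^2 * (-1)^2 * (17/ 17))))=632144/ 285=2218.05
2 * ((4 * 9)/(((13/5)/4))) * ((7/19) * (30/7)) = 174.90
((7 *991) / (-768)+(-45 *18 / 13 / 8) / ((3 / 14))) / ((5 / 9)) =-1359183 / 16640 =-81.68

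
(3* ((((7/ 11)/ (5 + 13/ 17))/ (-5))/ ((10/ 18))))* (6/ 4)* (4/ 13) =-1377/ 25025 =-0.06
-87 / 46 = -1.89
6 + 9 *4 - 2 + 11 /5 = 211 /5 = 42.20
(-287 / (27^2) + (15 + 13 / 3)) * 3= 13807 / 243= 56.82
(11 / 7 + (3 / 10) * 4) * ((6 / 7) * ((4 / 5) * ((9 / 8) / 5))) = 2619 / 6125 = 0.43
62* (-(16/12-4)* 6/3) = 992/3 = 330.67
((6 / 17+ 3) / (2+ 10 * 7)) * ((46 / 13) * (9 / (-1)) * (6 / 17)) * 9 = -35397 / 7514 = -4.71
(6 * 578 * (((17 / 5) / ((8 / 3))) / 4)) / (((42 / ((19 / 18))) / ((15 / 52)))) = 93347 / 11648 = 8.01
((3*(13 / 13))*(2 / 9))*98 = 196 / 3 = 65.33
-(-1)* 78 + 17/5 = 407/5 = 81.40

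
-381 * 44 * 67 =-1123188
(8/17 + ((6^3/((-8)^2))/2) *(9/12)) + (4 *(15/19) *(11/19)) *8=6426569/392768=16.36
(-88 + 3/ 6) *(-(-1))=-175/ 2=-87.50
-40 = -40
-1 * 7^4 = -2401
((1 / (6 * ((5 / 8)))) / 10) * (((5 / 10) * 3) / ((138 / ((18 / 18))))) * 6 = 1 / 575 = 0.00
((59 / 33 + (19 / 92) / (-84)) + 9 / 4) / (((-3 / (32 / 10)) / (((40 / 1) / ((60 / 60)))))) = -2744344 / 15939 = -172.18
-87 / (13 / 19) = -1653 / 13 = -127.15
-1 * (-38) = 38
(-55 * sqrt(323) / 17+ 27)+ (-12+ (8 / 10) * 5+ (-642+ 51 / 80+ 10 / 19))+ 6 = -936071 / 1520 - 55 * sqrt(323) / 17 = -673.98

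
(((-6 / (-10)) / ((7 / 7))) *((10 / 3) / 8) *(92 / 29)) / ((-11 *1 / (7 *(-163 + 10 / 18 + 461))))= -432607 / 2871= -150.68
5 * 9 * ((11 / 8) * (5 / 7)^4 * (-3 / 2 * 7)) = -928125 / 5488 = -169.12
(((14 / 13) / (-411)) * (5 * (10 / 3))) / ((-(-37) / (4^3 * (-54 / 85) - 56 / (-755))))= 72926560 / 1522418391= 0.05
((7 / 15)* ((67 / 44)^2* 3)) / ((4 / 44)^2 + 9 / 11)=31423 / 8000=3.93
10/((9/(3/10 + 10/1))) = 103/9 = 11.44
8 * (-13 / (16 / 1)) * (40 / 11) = -260 / 11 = -23.64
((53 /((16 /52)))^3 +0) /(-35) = -327082769 /2240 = -146019.09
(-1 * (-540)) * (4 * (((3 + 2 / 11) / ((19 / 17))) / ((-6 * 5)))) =-42840 / 209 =-204.98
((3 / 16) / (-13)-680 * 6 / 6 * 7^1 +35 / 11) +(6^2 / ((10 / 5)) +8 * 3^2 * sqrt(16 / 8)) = -4637.01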